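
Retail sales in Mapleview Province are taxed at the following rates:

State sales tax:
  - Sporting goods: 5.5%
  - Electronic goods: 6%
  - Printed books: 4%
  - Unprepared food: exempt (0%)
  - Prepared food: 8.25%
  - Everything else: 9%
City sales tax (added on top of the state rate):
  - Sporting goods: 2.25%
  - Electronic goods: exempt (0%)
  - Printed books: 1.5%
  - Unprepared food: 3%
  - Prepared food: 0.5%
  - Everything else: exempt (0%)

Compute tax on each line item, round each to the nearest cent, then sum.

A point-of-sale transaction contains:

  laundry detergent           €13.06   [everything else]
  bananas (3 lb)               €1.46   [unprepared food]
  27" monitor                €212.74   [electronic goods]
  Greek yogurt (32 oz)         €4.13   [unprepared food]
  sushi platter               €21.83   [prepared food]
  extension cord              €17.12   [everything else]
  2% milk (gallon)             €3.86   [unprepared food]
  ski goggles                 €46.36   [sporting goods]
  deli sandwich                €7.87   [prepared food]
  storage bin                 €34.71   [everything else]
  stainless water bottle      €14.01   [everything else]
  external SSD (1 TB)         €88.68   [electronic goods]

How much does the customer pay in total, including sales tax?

Laundry detergent €13.06: everything else → 9% + 0% city = 9% → €1.18
Bananas (3 lb) €1.46: unprepared food → 0% + 3% city = 3% → €0.04
27" monitor €212.74: electronic goods → 6% + 0% city = 6% → €12.76
Greek yogurt (32 oz) €4.13: unprepared food → 0% + 3% city = 3% → €0.12
Sushi platter €21.83: prepared food → 8.25% + 0.5% city = 8.75% → €1.91
Extension cord €17.12: everything else → 9% + 0% city = 9% → €1.54
2% milk (gallon) €3.86: unprepared food → 0% + 3% city = 3% → €0.12
Ski goggles €46.36: sporting goods → 5.5% + 2.25% city = 7.75% → €3.59
Deli sandwich €7.87: prepared food → 8.25% + 0.5% city = 8.75% → €0.69
Storage bin €34.71: everything else → 9% + 0% city = 9% → €3.12
Stainless water bottle €14.01: everything else → 9% + 0% city = 9% → €1.26
External SSD (1 TB) €88.68: electronic goods → 6% + 0% city = 6% → €5.32
Subtotal = €465.83; tax = €31.65; total due = €497.48

€497.48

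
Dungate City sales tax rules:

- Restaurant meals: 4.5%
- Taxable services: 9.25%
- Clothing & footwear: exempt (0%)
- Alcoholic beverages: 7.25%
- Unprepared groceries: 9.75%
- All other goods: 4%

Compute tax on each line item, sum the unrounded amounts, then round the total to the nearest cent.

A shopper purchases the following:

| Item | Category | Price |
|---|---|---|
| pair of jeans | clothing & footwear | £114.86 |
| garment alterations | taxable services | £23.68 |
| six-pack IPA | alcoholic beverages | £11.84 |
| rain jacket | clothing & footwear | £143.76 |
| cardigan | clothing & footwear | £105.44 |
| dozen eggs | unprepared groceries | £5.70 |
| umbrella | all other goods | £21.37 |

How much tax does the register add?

£4.46

Pair of jeans £114.86: clothing & footwear → 0% → £0.00
Garment alterations £23.68: taxable services → 9.25% → £2.1904
Six-pack IPA £11.84: alcoholic beverages → 7.25% → £0.8584
Rain jacket £143.76: clothing & footwear → 0% → £0.00
Cardigan £105.44: clothing & footwear → 0% → £0.00
Dozen eggs £5.70: unprepared groceries → 9.75% → £0.55575
Umbrella £21.37: all other goods → 4% → £0.8548
Unrounded tax sum = £4.45935 → £4.46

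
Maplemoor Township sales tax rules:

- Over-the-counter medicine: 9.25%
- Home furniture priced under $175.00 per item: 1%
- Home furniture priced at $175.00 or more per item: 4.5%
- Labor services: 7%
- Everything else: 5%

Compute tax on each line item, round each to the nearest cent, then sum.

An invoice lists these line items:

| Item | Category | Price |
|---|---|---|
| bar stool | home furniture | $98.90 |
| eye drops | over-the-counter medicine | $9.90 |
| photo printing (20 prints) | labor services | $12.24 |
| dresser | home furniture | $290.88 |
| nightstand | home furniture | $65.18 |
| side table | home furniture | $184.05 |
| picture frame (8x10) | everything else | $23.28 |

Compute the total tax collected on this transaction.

Bar stool $98.90: home furniture, under $175.00 → 1% → $0.99
Eye drops $9.90: over-the-counter medicine → 9.25% → $0.92
Photo printing (20 prints) $12.24: labor services → 7% → $0.86
Dresser $290.88: home furniture, $175.00 or more → 4.5% → $13.09
Nightstand $65.18: home furniture, under $175.00 → 1% → $0.65
Side table $184.05: home furniture, $175.00 or more → 4.5% → $8.28
Picture frame (8x10) $23.28: everything else → 5% → $1.16
Total tax = $0.99 + $0.92 + $0.86 + $13.09 + $0.65 + $8.28 + $1.16 = $25.95

$25.95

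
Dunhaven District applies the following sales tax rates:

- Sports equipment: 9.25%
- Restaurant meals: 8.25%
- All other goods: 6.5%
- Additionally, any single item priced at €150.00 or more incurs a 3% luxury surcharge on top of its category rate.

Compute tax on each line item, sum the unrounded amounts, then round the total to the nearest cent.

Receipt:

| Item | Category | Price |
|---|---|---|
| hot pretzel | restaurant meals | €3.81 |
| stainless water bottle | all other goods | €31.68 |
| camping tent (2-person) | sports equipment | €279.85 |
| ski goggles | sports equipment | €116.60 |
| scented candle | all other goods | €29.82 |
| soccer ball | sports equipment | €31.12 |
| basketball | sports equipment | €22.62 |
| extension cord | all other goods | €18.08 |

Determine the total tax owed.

€55.53

Hot pretzel €3.81: restaurant meals → 8.25% → €0.314325
Stainless water bottle €31.68: all other goods → 6.5% → €2.0592
Camping tent (2-person) €279.85: sports equipment → 9.25% + 3% surcharge = 12.25% → €34.281625
Ski goggles €116.60: sports equipment → 9.25% → €10.7855
Scented candle €29.82: all other goods → 6.5% → €1.9383
Soccer ball €31.12: sports equipment → 9.25% → €2.8786
Basketball €22.62: sports equipment → 9.25% → €2.09235
Extension cord €18.08: all other goods → 6.5% → €1.1752
Unrounded tax sum = €55.5251 → €55.53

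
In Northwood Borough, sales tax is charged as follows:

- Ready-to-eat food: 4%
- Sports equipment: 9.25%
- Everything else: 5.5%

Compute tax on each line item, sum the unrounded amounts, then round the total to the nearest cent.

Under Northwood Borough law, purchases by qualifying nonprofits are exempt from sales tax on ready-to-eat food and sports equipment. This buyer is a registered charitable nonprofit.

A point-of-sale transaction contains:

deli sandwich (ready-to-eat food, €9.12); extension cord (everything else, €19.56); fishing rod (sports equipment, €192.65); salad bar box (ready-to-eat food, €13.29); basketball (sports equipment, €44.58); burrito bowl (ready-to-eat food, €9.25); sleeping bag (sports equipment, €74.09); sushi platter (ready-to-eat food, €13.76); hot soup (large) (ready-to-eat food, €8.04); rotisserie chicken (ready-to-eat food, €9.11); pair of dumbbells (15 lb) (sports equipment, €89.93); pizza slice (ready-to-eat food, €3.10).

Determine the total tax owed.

Deli sandwich €9.12: ready-to-eat food, buyer-exempt → 0% → €0.00
Extension cord €19.56: everything else → 5.5% → €1.0758
Fishing rod €192.65: sports equipment, buyer-exempt → 0% → €0.00
Salad bar box €13.29: ready-to-eat food, buyer-exempt → 0% → €0.00
Basketball €44.58: sports equipment, buyer-exempt → 0% → €0.00
Burrito bowl €9.25: ready-to-eat food, buyer-exempt → 0% → €0.00
Sleeping bag €74.09: sports equipment, buyer-exempt → 0% → €0.00
Sushi platter €13.76: ready-to-eat food, buyer-exempt → 0% → €0.00
Hot soup (large) €8.04: ready-to-eat food, buyer-exempt → 0% → €0.00
Rotisserie chicken €9.11: ready-to-eat food, buyer-exempt → 0% → €0.00
Pair of dumbbells (15 lb) €89.93: sports equipment, buyer-exempt → 0% → €0.00
Pizza slice €3.10: ready-to-eat food, buyer-exempt → 0% → €0.00
Unrounded tax sum = €1.0758 → €1.08

€1.08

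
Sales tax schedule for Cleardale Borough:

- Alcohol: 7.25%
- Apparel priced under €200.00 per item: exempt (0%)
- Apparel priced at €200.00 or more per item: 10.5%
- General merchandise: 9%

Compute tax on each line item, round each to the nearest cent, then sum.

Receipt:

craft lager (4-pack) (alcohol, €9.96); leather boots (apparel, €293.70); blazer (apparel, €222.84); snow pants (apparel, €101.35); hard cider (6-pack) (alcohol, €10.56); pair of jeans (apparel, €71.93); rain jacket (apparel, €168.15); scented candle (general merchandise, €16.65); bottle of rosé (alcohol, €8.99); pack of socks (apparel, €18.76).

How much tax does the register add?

€57.88

Craft lager (4-pack) €9.96: alcohol → 7.25% → €0.72
Leather boots €293.70: apparel, €200.00 or more → 10.5% → €30.84
Blazer €222.84: apparel, €200.00 or more → 10.5% → €23.40
Snow pants €101.35: apparel, under €200.00 → 0% → €0.00
Hard cider (6-pack) €10.56: alcohol → 7.25% → €0.77
Pair of jeans €71.93: apparel, under €200.00 → 0% → €0.00
Rain jacket €168.15: apparel, under €200.00 → 0% → €0.00
Scented candle €16.65: general merchandise → 9% → €1.50
Bottle of rosé €8.99: alcohol → 7.25% → €0.65
Pack of socks €18.76: apparel, under €200.00 → 0% → €0.00
Total tax = €0.72 + €30.84 + €23.40 + €0.77 + €1.50 + €0.65 = €57.88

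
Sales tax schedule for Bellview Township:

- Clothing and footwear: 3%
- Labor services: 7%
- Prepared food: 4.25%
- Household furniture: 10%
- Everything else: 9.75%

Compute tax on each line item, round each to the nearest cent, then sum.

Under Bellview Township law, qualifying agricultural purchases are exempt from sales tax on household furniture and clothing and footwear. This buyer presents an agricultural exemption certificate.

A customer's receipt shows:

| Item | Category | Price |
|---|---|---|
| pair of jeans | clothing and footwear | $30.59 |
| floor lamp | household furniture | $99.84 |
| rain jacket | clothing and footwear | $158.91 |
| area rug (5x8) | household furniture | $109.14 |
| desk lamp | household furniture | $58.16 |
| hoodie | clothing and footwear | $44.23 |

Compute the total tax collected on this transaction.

Pair of jeans $30.59: clothing and footwear, buyer-exempt → 0% → $0.00
Floor lamp $99.84: household furniture, buyer-exempt → 0% → $0.00
Rain jacket $158.91: clothing and footwear, buyer-exempt → 0% → $0.00
Area rug (5x8) $109.14: household furniture, buyer-exempt → 0% → $0.00
Desk lamp $58.16: household furniture, buyer-exempt → 0% → $0.00
Hoodie $44.23: clothing and footwear, buyer-exempt → 0% → $0.00
Total tax = $0.00

$0.00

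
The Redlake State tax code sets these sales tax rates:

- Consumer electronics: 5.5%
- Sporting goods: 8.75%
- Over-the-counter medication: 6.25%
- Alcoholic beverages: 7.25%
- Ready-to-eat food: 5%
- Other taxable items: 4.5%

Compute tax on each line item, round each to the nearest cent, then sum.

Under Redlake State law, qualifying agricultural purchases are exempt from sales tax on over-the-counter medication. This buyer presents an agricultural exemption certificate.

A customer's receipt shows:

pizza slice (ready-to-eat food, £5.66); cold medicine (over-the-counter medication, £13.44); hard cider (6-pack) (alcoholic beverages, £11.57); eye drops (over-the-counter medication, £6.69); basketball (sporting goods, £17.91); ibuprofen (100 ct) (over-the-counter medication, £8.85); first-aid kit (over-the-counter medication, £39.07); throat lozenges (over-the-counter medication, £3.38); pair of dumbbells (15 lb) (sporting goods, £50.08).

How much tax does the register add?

Pizza slice £5.66: ready-to-eat food → 5% → £0.28
Cold medicine £13.44: over-the-counter medication, buyer-exempt → 0% → £0.00
Hard cider (6-pack) £11.57: alcoholic beverages → 7.25% → £0.84
Eye drops £6.69: over-the-counter medication, buyer-exempt → 0% → £0.00
Basketball £17.91: sporting goods → 8.75% → £1.57
Ibuprofen (100 ct) £8.85: over-the-counter medication, buyer-exempt → 0% → £0.00
First-aid kit £39.07: over-the-counter medication, buyer-exempt → 0% → £0.00
Throat lozenges £3.38: over-the-counter medication, buyer-exempt → 0% → £0.00
Pair of dumbbells (15 lb) £50.08: sporting goods → 8.75% → £4.38
Total tax = £0.28 + £0.84 + £1.57 + £4.38 = £7.07

£7.07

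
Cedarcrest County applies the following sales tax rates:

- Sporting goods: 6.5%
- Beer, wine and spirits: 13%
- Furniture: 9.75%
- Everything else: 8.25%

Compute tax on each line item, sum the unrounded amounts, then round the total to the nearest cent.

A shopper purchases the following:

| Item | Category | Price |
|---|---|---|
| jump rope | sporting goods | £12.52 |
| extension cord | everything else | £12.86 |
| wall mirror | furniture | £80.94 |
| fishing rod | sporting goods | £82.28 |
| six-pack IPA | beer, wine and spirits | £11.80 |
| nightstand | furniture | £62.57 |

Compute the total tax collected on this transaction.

Jump rope £12.52: sporting goods → 6.5% → £0.8138
Extension cord £12.86: everything else → 8.25% → £1.06095
Wall mirror £80.94: furniture → 9.75% → £7.89165
Fishing rod £82.28: sporting goods → 6.5% → £5.3482
Six-pack IPA £11.80: beer, wine and spirits → 13% → £1.534
Nightstand £62.57: furniture → 9.75% → £6.100575
Unrounded tax sum = £22.749175 → £22.75

£22.75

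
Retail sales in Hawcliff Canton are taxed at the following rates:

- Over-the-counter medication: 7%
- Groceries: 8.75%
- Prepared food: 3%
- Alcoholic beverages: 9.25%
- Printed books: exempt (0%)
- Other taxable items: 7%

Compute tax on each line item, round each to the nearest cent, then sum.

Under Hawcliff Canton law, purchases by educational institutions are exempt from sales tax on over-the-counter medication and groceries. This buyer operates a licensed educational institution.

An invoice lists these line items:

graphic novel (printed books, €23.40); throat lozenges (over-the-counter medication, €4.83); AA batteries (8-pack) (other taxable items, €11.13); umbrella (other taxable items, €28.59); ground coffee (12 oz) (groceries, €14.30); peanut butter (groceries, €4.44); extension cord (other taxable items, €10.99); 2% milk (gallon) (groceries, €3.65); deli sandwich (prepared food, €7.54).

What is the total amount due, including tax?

Graphic novel €23.40: printed books → 0% → €0.00
Throat lozenges €4.83: over-the-counter medication, buyer-exempt → 0% → €0.00
AA batteries (8-pack) €11.13: other taxable items → 7% → €0.78
Umbrella €28.59: other taxable items → 7% → €2.00
Ground coffee (12 oz) €14.30: groceries, buyer-exempt → 0% → €0.00
Peanut butter €4.44: groceries, buyer-exempt → 0% → €0.00
Extension cord €10.99: other taxable items → 7% → €0.77
2% milk (gallon) €3.65: groceries, buyer-exempt → 0% → €0.00
Deli sandwich €7.54: prepared food → 3% → €0.23
Subtotal = €108.87; tax = €3.78; total due = €112.65

€112.65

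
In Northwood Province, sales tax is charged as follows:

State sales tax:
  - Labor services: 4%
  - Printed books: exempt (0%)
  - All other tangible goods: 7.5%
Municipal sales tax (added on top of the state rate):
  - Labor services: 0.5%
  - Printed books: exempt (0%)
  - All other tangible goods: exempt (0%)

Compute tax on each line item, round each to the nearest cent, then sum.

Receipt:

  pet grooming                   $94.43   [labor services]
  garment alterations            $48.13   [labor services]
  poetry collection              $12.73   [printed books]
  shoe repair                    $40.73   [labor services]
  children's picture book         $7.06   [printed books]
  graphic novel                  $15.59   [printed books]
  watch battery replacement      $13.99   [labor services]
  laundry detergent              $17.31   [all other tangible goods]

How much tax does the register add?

Pet grooming $94.43: labor services → 4% + 0.5% municipal = 4.5% → $4.25
Garment alterations $48.13: labor services → 4% + 0.5% municipal = 4.5% → $2.17
Poetry collection $12.73: printed books → 0% + 0% municipal = 0% → $0.00
Shoe repair $40.73: labor services → 4% + 0.5% municipal = 4.5% → $1.83
Children's picture book $7.06: printed books → 0% + 0% municipal = 0% → $0.00
Graphic novel $15.59: printed books → 0% + 0% municipal = 0% → $0.00
Watch battery replacement $13.99: labor services → 4% + 0.5% municipal = 4.5% → $0.63
Laundry detergent $17.31: all other tangible goods → 7.5% + 0% municipal = 7.5% → $1.30
Total tax = $4.25 + $2.17 + $1.83 + $0.63 + $1.30 = $10.18

$10.18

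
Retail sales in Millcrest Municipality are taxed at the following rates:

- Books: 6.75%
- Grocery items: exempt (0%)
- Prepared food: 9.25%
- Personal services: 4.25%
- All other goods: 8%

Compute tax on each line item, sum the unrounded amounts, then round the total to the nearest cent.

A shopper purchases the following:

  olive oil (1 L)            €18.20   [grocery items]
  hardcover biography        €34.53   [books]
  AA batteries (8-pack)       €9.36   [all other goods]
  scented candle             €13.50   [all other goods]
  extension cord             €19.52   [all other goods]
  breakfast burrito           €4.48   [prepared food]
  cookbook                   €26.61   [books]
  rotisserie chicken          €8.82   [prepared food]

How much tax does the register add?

€8.75

Olive oil (1 L) €18.20: grocery items → 0% → €0.00
Hardcover biography €34.53: books → 6.75% → €2.330775
AA batteries (8-pack) €9.36: all other goods → 8% → €0.7488
Scented candle €13.50: all other goods → 8% → €1.08
Extension cord €19.52: all other goods → 8% → €1.5616
Breakfast burrito €4.48: prepared food → 9.25% → €0.4144
Cookbook €26.61: books → 6.75% → €1.796175
Rotisserie chicken €8.82: prepared food → 9.25% → €0.81585
Unrounded tax sum = €8.7476 → €8.75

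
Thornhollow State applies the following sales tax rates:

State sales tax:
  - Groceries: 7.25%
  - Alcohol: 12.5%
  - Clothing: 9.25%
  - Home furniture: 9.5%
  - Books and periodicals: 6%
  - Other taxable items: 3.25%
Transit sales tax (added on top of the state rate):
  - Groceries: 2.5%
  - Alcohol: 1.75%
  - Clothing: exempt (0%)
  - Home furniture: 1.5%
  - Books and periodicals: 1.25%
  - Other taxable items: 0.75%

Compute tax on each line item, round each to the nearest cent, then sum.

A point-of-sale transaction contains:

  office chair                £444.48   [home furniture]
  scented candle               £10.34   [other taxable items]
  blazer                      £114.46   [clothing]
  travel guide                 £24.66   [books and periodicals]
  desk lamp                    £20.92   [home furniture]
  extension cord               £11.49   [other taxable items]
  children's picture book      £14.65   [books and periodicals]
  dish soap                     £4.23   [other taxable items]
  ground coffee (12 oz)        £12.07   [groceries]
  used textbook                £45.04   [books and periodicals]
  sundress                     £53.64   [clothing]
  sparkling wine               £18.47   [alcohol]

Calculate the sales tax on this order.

£77.71

Office chair £444.48: home furniture → 9.5% + 1.5% transit = 11% → £48.89
Scented candle £10.34: other taxable items → 3.25% + 0.75% transit = 4% → £0.41
Blazer £114.46: clothing → 9.25% + 0% transit = 9.25% → £10.59
Travel guide £24.66: books and periodicals → 6% + 1.25% transit = 7.25% → £1.79
Desk lamp £20.92: home furniture → 9.5% + 1.5% transit = 11% → £2.30
Extension cord £11.49: other taxable items → 3.25% + 0.75% transit = 4% → £0.46
Children's picture book £14.65: books and periodicals → 6% + 1.25% transit = 7.25% → £1.06
Dish soap £4.23: other taxable items → 3.25% + 0.75% transit = 4% → £0.17
Ground coffee (12 oz) £12.07: groceries → 7.25% + 2.5% transit = 9.75% → £1.18
Used textbook £45.04: books and periodicals → 6% + 1.25% transit = 7.25% → £3.27
Sundress £53.64: clothing → 9.25% + 0% transit = 9.25% → £4.96
Sparkling wine £18.47: alcohol → 12.5% + 1.75% transit = 14.25% → £2.63
Total tax = £48.89 + £0.41 + £10.59 + £1.79 + £2.30 + £0.46 + £1.06 + £0.17 + £1.18 + £3.27 + £4.96 + £2.63 = £77.71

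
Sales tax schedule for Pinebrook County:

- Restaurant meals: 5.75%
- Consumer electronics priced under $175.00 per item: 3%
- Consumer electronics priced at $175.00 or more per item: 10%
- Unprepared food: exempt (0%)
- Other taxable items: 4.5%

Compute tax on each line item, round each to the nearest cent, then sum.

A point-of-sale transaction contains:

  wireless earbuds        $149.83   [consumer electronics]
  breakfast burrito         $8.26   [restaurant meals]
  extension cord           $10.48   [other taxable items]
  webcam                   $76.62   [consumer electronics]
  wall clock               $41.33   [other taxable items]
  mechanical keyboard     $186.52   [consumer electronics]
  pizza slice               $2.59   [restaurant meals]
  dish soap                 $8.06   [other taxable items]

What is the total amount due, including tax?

Wireless earbuds $149.83: consumer electronics, under $175.00 → 3% → $4.49
Breakfast burrito $8.26: restaurant meals → 5.75% → $0.47
Extension cord $10.48: other taxable items → 4.5% → $0.47
Webcam $76.62: consumer electronics, under $175.00 → 3% → $2.30
Wall clock $41.33: other taxable items → 4.5% → $1.86
Mechanical keyboard $186.52: consumer electronics, $175.00 or more → 10% → $18.65
Pizza slice $2.59: restaurant meals → 5.75% → $0.15
Dish soap $8.06: other taxable items → 4.5% → $0.36
Subtotal = $483.69; tax = $28.75; total due = $512.44

$512.44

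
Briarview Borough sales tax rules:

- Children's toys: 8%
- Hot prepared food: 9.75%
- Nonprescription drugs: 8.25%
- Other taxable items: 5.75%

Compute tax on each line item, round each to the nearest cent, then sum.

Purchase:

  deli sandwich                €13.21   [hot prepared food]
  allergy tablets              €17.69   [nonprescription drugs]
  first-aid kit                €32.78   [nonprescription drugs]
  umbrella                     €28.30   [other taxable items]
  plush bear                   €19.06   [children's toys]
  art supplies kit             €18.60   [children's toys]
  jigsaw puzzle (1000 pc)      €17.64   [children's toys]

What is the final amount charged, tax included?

Deli sandwich €13.21: hot prepared food → 9.75% → €1.29
Allergy tablets €17.69: nonprescription drugs → 8.25% → €1.46
First-aid kit €32.78: nonprescription drugs → 8.25% → €2.70
Umbrella €28.30: other taxable items → 5.75% → €1.63
Plush bear €19.06: children's toys → 8% → €1.52
Art supplies kit €18.60: children's toys → 8% → €1.49
Jigsaw puzzle (1000 pc) €17.64: children's toys → 8% → €1.41
Subtotal = €147.28; tax = €11.50; total due = €158.78

€158.78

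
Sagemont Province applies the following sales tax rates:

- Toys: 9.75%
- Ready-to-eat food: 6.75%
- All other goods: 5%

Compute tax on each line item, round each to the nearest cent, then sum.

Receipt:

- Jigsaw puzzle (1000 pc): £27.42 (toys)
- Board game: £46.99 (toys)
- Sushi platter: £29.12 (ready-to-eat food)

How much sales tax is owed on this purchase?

£9.22

Jigsaw puzzle (1000 pc) £27.42: toys → 9.75% → £2.67
Board game £46.99: toys → 9.75% → £4.58
Sushi platter £29.12: ready-to-eat food → 6.75% → £1.97
Total tax = £2.67 + £4.58 + £1.97 = £9.22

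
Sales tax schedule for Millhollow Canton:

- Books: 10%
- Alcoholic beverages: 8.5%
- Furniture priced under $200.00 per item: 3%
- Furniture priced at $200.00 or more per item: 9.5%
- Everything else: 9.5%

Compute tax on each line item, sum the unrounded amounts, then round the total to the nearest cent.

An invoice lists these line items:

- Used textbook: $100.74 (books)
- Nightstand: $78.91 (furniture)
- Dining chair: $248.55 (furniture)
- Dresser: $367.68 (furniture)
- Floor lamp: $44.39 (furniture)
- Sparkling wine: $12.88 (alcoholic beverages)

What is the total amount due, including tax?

Used textbook $100.74: books → 10% → $10.074
Nightstand $78.91: furniture, under $200.00 → 3% → $2.3673
Dining chair $248.55: furniture, $200.00 or more → 9.5% → $23.61225
Dresser $367.68: furniture, $200.00 or more → 9.5% → $34.9296
Floor lamp $44.39: furniture, under $200.00 → 3% → $1.3317
Sparkling wine $12.88: alcoholic beverages → 8.5% → $1.0948
Subtotal = $853.15; unrounded tax = $73.40965 → $73.41; total due = $926.56

$926.56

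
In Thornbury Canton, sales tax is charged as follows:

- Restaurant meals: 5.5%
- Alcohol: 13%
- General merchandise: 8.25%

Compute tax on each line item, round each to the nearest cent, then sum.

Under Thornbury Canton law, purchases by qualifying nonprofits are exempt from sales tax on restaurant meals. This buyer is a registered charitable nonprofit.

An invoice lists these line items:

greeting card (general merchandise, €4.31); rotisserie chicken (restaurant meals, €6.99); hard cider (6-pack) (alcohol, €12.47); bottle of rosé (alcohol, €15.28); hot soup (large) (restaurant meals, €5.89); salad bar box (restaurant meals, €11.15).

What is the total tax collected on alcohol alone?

€3.61

Hard cider (6-pack) €12.47: alcohol → 13% → €1.62
Bottle of rosé €15.28: alcohol → 13% → €1.99
Tax on alcohol = €1.62 + €1.99 = €3.61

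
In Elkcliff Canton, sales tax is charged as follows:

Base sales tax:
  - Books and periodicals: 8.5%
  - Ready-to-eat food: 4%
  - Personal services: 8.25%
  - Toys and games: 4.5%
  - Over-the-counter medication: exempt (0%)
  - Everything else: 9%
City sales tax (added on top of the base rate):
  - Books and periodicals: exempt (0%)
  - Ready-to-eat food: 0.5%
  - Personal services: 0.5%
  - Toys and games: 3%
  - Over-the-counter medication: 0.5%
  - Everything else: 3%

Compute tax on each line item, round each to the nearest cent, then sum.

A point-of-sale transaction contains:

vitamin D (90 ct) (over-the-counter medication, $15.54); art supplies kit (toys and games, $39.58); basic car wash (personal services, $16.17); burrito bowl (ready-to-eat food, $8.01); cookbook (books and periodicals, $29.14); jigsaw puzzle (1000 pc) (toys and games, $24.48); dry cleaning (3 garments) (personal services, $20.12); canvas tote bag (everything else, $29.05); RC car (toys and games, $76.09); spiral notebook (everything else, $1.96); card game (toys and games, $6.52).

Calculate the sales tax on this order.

Vitamin D (90 ct) $15.54: over-the-counter medication → 0% + 0.5% city = 0.5% → $0.08
Art supplies kit $39.58: toys and games → 4.5% + 3% city = 7.5% → $2.97
Basic car wash $16.17: personal services → 8.25% + 0.5% city = 8.75% → $1.41
Burrito bowl $8.01: ready-to-eat food → 4% + 0.5% city = 4.5% → $0.36
Cookbook $29.14: books and periodicals → 8.5% + 0% city = 8.5% → $2.48
Jigsaw puzzle (1000 pc) $24.48: toys and games → 4.5% + 3% city = 7.5% → $1.84
Dry cleaning (3 garments) $20.12: personal services → 8.25% + 0.5% city = 8.75% → $1.76
Canvas tote bag $29.05: everything else → 9% + 3% city = 12% → $3.49
RC car $76.09: toys and games → 4.5% + 3% city = 7.5% → $5.71
Spiral notebook $1.96: everything else → 9% + 3% city = 12% → $0.24
Card game $6.52: toys and games → 4.5% + 3% city = 7.5% → $0.49
Total tax = $0.08 + $2.97 + $1.41 + $0.36 + $2.48 + $1.84 + $1.76 + $3.49 + $5.71 + $0.24 + $0.49 = $20.83

$20.83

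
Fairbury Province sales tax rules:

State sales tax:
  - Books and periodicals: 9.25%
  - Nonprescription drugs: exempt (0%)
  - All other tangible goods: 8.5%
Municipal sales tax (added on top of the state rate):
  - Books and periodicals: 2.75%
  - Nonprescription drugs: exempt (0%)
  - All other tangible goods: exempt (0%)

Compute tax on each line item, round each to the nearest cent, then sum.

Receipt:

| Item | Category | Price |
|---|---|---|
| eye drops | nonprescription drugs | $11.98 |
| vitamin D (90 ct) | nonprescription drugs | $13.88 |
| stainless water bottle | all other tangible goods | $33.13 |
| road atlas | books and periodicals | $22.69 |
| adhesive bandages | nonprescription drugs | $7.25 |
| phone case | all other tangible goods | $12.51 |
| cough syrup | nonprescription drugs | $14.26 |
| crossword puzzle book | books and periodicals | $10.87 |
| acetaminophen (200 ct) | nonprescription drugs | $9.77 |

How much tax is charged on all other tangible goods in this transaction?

$3.88

Stainless water bottle $33.13: all other tangible goods → 8.5% + 0% municipal = 8.5% → $2.82
Phone case $12.51: all other tangible goods → 8.5% + 0% municipal = 8.5% → $1.06
Tax on all other tangible goods = $2.82 + $1.06 = $3.88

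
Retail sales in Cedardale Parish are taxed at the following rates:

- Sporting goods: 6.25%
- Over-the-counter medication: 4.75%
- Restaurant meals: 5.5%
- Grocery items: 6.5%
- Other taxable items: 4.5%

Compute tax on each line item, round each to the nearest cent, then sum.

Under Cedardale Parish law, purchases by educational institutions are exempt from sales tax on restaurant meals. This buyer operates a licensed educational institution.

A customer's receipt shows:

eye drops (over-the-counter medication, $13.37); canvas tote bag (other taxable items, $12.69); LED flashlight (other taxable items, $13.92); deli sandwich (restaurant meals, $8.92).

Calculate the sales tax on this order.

$1.84

Eye drops $13.37: over-the-counter medication → 4.75% → $0.64
Canvas tote bag $12.69: other taxable items → 4.5% → $0.57
LED flashlight $13.92: other taxable items → 4.5% → $0.63
Deli sandwich $8.92: restaurant meals, buyer-exempt → 0% → $0.00
Total tax = $0.64 + $0.57 + $0.63 = $1.84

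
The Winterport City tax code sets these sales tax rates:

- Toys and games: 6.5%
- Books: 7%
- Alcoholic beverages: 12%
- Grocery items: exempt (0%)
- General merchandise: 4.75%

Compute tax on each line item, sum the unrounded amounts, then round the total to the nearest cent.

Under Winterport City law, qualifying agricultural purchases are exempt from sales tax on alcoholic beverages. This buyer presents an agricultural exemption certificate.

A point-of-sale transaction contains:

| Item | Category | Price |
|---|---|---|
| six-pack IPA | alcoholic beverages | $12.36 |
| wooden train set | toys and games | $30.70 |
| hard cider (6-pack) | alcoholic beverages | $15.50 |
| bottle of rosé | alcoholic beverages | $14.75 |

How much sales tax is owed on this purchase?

$2.00

Six-pack IPA $12.36: alcoholic beverages, buyer-exempt → 0% → $0.00
Wooden train set $30.70: toys and games → 6.5% → $1.9955
Hard cider (6-pack) $15.50: alcoholic beverages, buyer-exempt → 0% → $0.00
Bottle of rosé $14.75: alcoholic beverages, buyer-exempt → 0% → $0.00
Unrounded tax sum = $1.9955 → $2.00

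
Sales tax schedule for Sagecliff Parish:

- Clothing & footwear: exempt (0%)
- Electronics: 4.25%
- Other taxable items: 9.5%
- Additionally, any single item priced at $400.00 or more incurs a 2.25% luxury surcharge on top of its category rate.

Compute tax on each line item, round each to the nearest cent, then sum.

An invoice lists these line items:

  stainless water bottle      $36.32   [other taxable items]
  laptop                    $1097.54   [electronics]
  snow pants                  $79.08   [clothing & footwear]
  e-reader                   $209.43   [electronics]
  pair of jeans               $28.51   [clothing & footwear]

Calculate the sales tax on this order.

Stainless water bottle $36.32: other taxable items → 9.5% → $3.45
Laptop $1097.54: electronics → 4.25% + 2.25% surcharge = 6.5% → $71.34
Snow pants $79.08: clothing & footwear → 0% → $0.00
E-reader $209.43: electronics → 4.25% → $8.90
Pair of jeans $28.51: clothing & footwear → 0% → $0.00
Total tax = $3.45 + $71.34 + $8.90 = $83.69

$83.69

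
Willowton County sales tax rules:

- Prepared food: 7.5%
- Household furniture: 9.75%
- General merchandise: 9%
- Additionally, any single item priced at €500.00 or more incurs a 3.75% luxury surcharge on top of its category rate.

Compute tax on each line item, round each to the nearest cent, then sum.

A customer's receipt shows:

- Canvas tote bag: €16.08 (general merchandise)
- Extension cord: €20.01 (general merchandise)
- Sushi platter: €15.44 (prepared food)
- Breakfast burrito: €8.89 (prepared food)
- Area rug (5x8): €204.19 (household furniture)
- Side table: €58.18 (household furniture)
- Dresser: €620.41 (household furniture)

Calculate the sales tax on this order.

Canvas tote bag €16.08: general merchandise → 9% → €1.45
Extension cord €20.01: general merchandise → 9% → €1.80
Sushi platter €15.44: prepared food → 7.5% → €1.16
Breakfast burrito €8.89: prepared food → 7.5% → €0.67
Area rug (5x8) €204.19: household furniture → 9.75% → €19.91
Side table €58.18: household furniture → 9.75% → €5.67
Dresser €620.41: household furniture → 9.75% + 3.75% surcharge = 13.5% → €83.76
Total tax = €1.45 + €1.80 + €1.16 + €0.67 + €19.91 + €5.67 + €83.76 = €114.42

€114.42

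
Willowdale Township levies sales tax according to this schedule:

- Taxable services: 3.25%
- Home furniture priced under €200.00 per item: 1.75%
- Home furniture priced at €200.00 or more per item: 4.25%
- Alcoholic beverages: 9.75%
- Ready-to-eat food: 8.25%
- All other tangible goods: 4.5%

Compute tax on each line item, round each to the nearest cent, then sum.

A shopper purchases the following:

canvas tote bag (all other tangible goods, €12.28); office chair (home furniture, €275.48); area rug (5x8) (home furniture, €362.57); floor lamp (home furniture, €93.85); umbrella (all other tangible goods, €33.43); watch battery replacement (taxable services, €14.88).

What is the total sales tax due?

Canvas tote bag €12.28: all other tangible goods → 4.5% → €0.55
Office chair €275.48: home furniture, €200.00 or more → 4.25% → €11.71
Area rug (5x8) €362.57: home furniture, €200.00 or more → 4.25% → €15.41
Floor lamp €93.85: home furniture, under €200.00 → 1.75% → €1.64
Umbrella €33.43: all other tangible goods → 4.5% → €1.50
Watch battery replacement €14.88: taxable services → 3.25% → €0.48
Total tax = €0.55 + €11.71 + €15.41 + €1.64 + €1.50 + €0.48 = €31.29

€31.29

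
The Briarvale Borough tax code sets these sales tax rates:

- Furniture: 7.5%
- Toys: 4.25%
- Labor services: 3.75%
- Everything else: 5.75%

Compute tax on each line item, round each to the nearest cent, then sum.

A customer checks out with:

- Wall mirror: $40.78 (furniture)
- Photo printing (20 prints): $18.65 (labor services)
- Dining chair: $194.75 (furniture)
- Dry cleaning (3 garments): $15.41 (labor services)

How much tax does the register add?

Wall mirror $40.78: furniture → 7.5% → $3.06
Photo printing (20 prints) $18.65: labor services → 3.75% → $0.70
Dining chair $194.75: furniture → 7.5% → $14.61
Dry cleaning (3 garments) $15.41: labor services → 3.75% → $0.58
Total tax = $3.06 + $0.70 + $14.61 + $0.58 = $18.95

$18.95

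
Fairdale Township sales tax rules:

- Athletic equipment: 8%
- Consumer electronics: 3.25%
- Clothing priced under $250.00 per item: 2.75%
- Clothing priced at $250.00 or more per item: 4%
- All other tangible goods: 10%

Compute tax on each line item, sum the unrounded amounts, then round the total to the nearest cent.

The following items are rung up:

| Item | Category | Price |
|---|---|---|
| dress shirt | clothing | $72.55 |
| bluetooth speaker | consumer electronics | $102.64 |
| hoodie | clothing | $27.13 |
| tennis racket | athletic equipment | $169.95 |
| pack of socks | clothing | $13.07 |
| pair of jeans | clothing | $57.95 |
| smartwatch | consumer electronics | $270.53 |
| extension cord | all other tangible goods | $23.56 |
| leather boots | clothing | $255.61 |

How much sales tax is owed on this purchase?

Dress shirt $72.55: clothing, under $250.00 → 2.75% → $1.995125
Bluetooth speaker $102.64: consumer electronics → 3.25% → $3.3358
Hoodie $27.13: clothing, under $250.00 → 2.75% → $0.746075
Tennis racket $169.95: athletic equipment → 8% → $13.596
Pack of socks $13.07: clothing, under $250.00 → 2.75% → $0.359425
Pair of jeans $57.95: clothing, under $250.00 → 2.75% → $1.593625
Smartwatch $270.53: consumer electronics → 3.25% → $8.792225
Extension cord $23.56: all other tangible goods → 10% → $2.356
Leather boots $255.61: clothing, $250.00 or more → 4% → $10.2244
Unrounded tax sum = $42.998675 → $43.00

$43.00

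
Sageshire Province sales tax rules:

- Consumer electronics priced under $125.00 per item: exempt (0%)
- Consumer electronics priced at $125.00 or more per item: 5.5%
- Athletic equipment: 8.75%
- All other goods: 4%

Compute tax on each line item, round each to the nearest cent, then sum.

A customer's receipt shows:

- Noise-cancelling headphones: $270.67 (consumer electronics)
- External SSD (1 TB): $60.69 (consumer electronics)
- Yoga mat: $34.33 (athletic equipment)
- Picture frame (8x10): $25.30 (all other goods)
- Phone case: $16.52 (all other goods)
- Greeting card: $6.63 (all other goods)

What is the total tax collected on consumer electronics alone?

Noise-cancelling headphones $270.67: consumer electronics, $125.00 or more → 5.5% → $14.89
External SSD (1 TB) $60.69: consumer electronics, under $125.00 → 0% → $0.00
Tax on consumer electronics = $14.89 + $0.00 = $14.89

$14.89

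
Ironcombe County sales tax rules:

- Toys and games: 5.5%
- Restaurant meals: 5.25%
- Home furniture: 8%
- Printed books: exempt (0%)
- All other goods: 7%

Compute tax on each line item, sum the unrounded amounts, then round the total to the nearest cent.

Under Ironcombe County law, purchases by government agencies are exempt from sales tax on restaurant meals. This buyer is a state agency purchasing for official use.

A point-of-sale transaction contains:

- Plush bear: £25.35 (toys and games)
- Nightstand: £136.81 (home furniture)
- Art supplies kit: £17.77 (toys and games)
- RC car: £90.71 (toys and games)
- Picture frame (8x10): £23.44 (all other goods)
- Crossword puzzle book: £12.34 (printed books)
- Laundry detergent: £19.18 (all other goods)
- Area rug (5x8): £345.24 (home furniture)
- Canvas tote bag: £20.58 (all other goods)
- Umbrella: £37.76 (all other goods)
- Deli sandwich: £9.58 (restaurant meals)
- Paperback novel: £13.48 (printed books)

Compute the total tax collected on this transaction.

Plush bear £25.35: toys and games → 5.5% → £1.39425
Nightstand £136.81: home furniture → 8% → £10.9448
Art supplies kit £17.77: toys and games → 5.5% → £0.97735
RC car £90.71: toys and games → 5.5% → £4.98905
Picture frame (8x10) £23.44: all other goods → 7% → £1.6408
Crossword puzzle book £12.34: printed books → 0% → £0.00
Laundry detergent £19.18: all other goods → 7% → £1.3426
Area rug (5x8) £345.24: home furniture → 8% → £27.6192
Canvas tote bag £20.58: all other goods → 7% → £1.4406
Umbrella £37.76: all other goods → 7% → £2.6432
Deli sandwich £9.58: restaurant meals, buyer-exempt → 0% → £0.00
Paperback novel £13.48: printed books → 0% → £0.00
Unrounded tax sum = £52.99185 → £52.99

£52.99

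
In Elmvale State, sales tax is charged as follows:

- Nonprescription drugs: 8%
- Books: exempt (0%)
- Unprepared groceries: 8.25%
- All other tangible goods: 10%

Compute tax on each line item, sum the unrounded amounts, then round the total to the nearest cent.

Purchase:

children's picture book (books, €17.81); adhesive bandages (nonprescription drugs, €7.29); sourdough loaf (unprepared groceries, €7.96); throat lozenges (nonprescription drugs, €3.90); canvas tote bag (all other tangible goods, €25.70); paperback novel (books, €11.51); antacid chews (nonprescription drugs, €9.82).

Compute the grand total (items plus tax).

Children's picture book €17.81: books → 0% → €0.00
Adhesive bandages €7.29: nonprescription drugs → 8% → €0.5832
Sourdough loaf €7.96: unprepared groceries → 8.25% → €0.6567
Throat lozenges €3.90: nonprescription drugs → 8% → €0.312
Canvas tote bag €25.70: all other tangible goods → 10% → €2.57
Paperback novel €11.51: books → 0% → €0.00
Antacid chews €9.82: nonprescription drugs → 8% → €0.7856
Subtotal = €83.99; unrounded tax = €4.9075 → €4.91; total due = €88.90

€88.90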